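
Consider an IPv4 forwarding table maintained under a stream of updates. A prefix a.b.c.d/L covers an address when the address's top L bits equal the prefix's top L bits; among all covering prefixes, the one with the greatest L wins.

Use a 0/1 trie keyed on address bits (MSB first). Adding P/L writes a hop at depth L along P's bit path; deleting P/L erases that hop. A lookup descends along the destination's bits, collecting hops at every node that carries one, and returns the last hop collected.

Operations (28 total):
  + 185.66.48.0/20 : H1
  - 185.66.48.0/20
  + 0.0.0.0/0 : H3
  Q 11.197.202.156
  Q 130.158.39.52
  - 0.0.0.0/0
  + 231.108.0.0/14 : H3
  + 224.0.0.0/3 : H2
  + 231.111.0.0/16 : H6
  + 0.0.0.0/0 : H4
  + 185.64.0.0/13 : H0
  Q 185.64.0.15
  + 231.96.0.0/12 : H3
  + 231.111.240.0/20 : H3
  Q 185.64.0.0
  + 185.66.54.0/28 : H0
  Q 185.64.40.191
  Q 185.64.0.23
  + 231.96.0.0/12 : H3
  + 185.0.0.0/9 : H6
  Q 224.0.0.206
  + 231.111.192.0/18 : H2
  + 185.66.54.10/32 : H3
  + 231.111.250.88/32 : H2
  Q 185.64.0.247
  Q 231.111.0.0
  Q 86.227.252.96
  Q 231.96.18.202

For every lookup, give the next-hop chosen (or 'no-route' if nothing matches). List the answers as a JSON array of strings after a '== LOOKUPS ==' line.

Trace:
  add 185.66.48.0/20 -> H1 at depth 20
  del 185.66.48.0/20 (clear depth 20)
  add 0.0.0.0/0 -> H3 at depth 0
  ? 11.197.202.156  path d0:H3  best=H3
  ? 130.158.39.52  path d0:H3→d1:-→d2:-  best=H3
  del 0.0.0.0/0 (clear depth 0)
  add 231.108.0.0/14 -> H3 at depth 14
  add 224.0.0.0/3 -> H2 at depth 3
  add 231.111.0.0/16 -> H6 at depth 16
  add 0.0.0.0/0 -> H4 at depth 0
  add 185.64.0.0/13 -> H0 at depth 13
  ? 185.64.0.15  path d0:H4→d1:-→d2:-→d3:-→d4:-→d5:-→d6:-→d7:-→d8:-→d9:-→d10:-→d11:-→d12:-→d13:H0→d14:-  best=H0
  add 231.96.0.0/12 -> H3 at depth 12
  add 231.111.240.0/20 -> H3 at depth 20
  ? 185.64.0.0  path d0:H4→d1:-→d2:-→d3:-→d4:-→d5:-→d6:-→d7:-→d8:-→d9:-→d10:-→d11:-→d12:-→d13:H0→d14:-  best=H0
  add 185.66.54.0/28 -> H0 at depth 28
  ? 185.64.40.191  path d0:H4→d1:-→d2:-→d3:-→d4:-→d5:-→d6:-→d7:-→d8:-→d9:-→d10:-→d11:-→d12:-→d13:H0→d14:-  best=H0
  ? 185.64.0.23  path d0:H4→d1:-→d2:-→d3:-→d4:-→d5:-→d6:-→d7:-→d8:-→d9:-→d10:-→d11:-→d12:-→d13:H0→d14:-  best=H0
  add 231.96.0.0/12 -> H3 at depth 12
  add 185.0.0.0/9 -> H6 at depth 9
  ? 224.0.0.206  path d0:H4→d1:-→d2:-→d3:H2→d4:-→d5:-  best=H2
  add 231.111.192.0/18 -> H2 at depth 18
  add 185.66.54.10/32 -> H3 at depth 32
  add 231.111.250.88/32 -> H2 at depth 32
  ? 185.64.0.247  path d0:H4→d1:-→d2:-→d3:-→d4:-→d5:-→d6:-→d7:-→d8:-→d9:H6→d10:-→d11:-→d12:-→d13:H0→d14:-  best=H0
  ? 231.111.0.0  path d0:H4→d1:-→d2:-→d3:H2→d4:-→d5:-→d6:-→d7:-→d8:-→d9:-→d10:-→d11:-→d12:H3→d13:-→d14:H3→d15:-→d16:H6  best=H6
  ? 86.227.252.96  path d0:H4  best=H4
  ? 231.96.18.202  path d0:H4→d1:-→d2:-→d3:H2→d4:-→d5:-→d6:-→d7:-→d8:-→d9:-→d10:-→d11:-→d12:H3  best=H3

== LOOKUPS ==
["H3","H3","H0","H0","H0","H0","H2","H0","H6","H4","H3"]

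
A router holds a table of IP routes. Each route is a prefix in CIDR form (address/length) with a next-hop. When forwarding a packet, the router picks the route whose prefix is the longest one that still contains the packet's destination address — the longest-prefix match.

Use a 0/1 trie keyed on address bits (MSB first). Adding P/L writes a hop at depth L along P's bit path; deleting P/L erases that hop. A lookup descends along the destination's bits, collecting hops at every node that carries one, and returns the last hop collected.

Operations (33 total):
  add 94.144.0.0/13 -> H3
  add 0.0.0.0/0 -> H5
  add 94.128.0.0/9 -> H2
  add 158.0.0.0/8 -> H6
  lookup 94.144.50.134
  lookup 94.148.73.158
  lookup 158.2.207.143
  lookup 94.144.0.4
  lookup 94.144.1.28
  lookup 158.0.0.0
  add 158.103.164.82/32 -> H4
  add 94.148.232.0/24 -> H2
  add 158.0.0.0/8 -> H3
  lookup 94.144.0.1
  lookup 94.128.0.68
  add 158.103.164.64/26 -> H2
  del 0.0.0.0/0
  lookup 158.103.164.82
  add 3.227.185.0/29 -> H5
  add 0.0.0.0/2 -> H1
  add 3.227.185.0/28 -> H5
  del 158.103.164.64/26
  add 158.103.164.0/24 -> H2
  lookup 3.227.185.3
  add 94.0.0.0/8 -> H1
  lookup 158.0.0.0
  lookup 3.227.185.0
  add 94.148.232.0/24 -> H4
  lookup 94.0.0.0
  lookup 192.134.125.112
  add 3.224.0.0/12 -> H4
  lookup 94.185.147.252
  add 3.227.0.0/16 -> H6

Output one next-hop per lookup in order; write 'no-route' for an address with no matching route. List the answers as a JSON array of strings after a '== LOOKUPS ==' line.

Trace:
  + 94.144.0.0/13 (H3) depth=13
  + 0.0.0.0/0 (H5) depth=0
  + 94.128.0.0/9 (H2) depth=9
  + 158.0.0.0/8 (H6) depth=8
  lookup 94.144.50.134: bits 0101111010010 walk d0:H5→d1:-→d2:-→d3:-→d4:-→d5:-→d6:-→d7:-→d8:-→d9:H2→d10:-→d11:-→d12:-→d13:H3 -> H3
  lookup 94.148.73.158: bits 0101111010010 walk d0:H5→d1:-→d2:-→d3:-→d4:-→d5:-→d6:-→d7:-→d8:-→d9:H2→d10:-→d11:-→d12:-→d13:H3 -> H3
  lookup 158.2.207.143: bits 10011110 walk d0:H5→d1:-→d2:-→d3:-→d4:-→d5:-→d6:-→d7:-→d8:H6 -> H6
  lookup 94.144.0.4: bits 0101111010010 walk d0:H5→d1:-→d2:-→d3:-→d4:-→d5:-→d6:-→d7:-→d8:-→d9:H2→d10:-→d11:-→d12:-→d13:H3 -> H3
  lookup 94.144.1.28: bits 0101111010010 walk d0:H5→d1:-→d2:-→d3:-→d4:-→d5:-→d6:-→d7:-→d8:-→d9:H2→d10:-→d11:-→d12:-→d13:H3 -> H3
  lookup 158.0.0.0: bits 10011110 walk d0:H5→d1:-→d2:-→d3:-→d4:-→d5:-→d6:-→d7:-→d8:H6 -> H6
  + 158.103.164.82/32 (H4) depth=32
  + 94.148.232.0/24 (H2) depth=24
  + 158.0.0.0/8 (H3) depth=8
  lookup 94.144.0.1: bits 0101111010010 walk d0:H5→d1:-→d2:-→d3:-→d4:-→d5:-→d6:-→d7:-→d8:-→d9:H2→d10:-→d11:-→d12:-→d13:H3 -> H3
  lookup 94.128.0.68: bits 01011110100 walk d0:H5→d1:-→d2:-→d3:-→d4:-→d5:-→d6:-→d7:-→d8:-→d9:H2→d10:-→d11:- -> H2
  + 158.103.164.64/26 (H2) depth=26
  del 0.0.0.0/0 (clear depth 0)
  lookup 158.103.164.82: bits 10011110011001111010010001010010 walk d0:-→d1:-→d2:-→d3:-→d4:-→d5:-→d6:-→d7:-→d8:H3→d9:-→d10:-→d11:-→d12:-→d13:-→d14:-→d15:-→d16:-→d17:-→d18:-→d19:-→d20:-→d21:-→d22:-→d23:-→d24:-→d25:-→d26:H2→d27:-→d28:-→d29:-→d30:-→d31:-→d32:H4 -> H4
  + 3.227.185.0/29 (H5) depth=29
  + 0.0.0.0/2 (H1) depth=2
  + 3.227.185.0/28 (H5) depth=28
  del 158.103.164.64/26 (clear depth 26)
  + 158.103.164.0/24 (H2) depth=24
  lookup 3.227.185.3: bits 00000011111000111011100100000 walk d0:-→d1:-→d2:H1→d3:-→d4:-→d5:-→d6:-→d7:-→d8:-→d9:-→d10:-→d11:-→d12:-→d13:-→d14:-→d15:-→d16:-→d17:-→d18:-→d19:-→d20:-→d21:-→d22:-→d23:-→d24:-→d25:-→d26:-→d27:-→d28:H5→d29:H5 -> H5
  + 94.0.0.0/8 (H1) depth=8
  lookup 158.0.0.0: bits 100111100 walk d0:-→d1:-→d2:-→d3:-→d4:-→d5:-→d6:-→d7:-→d8:H3→d9:- -> H3
  lookup 3.227.185.0: bits 00000011111000111011100100000 walk d0:-→d1:-→d2:H1→d3:-→d4:-→d5:-→d6:-→d7:-→d8:-→d9:-→d10:-→d11:-→d12:-→d13:-→d14:-→d15:-→d16:-→d17:-→d18:-→d19:-→d20:-→d21:-→d22:-→d23:-→d24:-→d25:-→d26:-→d27:-→d28:H5→d29:H5 -> H5
  + 94.148.232.0/24 (H4) depth=24
  lookup 94.0.0.0: bits 01011110 walk d0:-→d1:-→d2:-→d3:-→d4:-→d5:-→d6:-→d7:-→d8:H1 -> H1
  lookup 192.134.125.112: bits 1 walk d0:-→d1:- -> no-route
  + 3.224.0.0/12 (H4) depth=12
  lookup 94.185.147.252: bits 0101111010 walk d0:-→d1:-→d2:-→d3:-→d4:-→d5:-→d6:-→d7:-→d8:H1→d9:H2→d10:- -> H2
  + 3.227.0.0/16 (H6) depth=16

== LOOKUPS ==
["H3","H3","H6","H3","H3","H6","H3","H2","H4","H5","H3","H5","H1","no-route","H2"]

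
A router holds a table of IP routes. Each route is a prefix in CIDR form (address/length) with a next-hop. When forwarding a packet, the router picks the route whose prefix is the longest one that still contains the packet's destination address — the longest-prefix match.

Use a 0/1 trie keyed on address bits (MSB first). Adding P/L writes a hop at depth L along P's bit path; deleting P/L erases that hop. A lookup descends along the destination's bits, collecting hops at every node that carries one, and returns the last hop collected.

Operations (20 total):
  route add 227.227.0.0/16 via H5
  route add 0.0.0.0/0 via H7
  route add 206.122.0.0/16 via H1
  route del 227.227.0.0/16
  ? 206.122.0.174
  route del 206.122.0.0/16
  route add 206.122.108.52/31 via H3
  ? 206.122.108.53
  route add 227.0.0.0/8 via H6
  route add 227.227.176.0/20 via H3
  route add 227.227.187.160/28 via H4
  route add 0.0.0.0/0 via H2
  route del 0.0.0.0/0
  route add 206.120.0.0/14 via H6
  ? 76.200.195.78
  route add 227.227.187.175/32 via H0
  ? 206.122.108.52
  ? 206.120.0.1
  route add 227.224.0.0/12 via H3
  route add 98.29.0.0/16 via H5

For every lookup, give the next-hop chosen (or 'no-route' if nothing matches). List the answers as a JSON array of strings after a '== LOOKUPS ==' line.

Trace:
  add 227.227.0.0/16 -> H5 at depth 16
  add 0.0.0.0/0 -> H7 at depth 0
  add 206.122.0.0/16 -> H1 at depth 16
  del 227.227.0.0/16 (clear depth 16)
  ? 206.122.0.174  path d0:H7→d1:-→d2:-→d3:-→d4:-→d5:-→d6:-→d7:-→d8:-→d9:-→d10:-→d11:-→d12:-→d13:-→d14:-→d15:-→d16:H1  best=H1
  del 206.122.0.0/16 (clear depth 16)
  add 206.122.108.52/31 -> H3 at depth 31
  ? 206.122.108.53  path d0:H7→d1:-→d2:-→d3:-→d4:-→d5:-→d6:-→d7:-→d8:-→d9:-→d10:-→d11:-→d12:-→d13:-→d14:-→d15:-→d16:-→d17:-→d18:-→d19:-→d20:-→d21:-→d22:-→d23:-→d24:-→d25:-→d26:-→d27:-→d28:-→d29:-→d30:-→d31:H3  best=H3
  add 227.0.0.0/8 -> H6 at depth 8
  add 227.227.176.0/20 -> H3 at depth 20
  add 227.227.187.160/28 -> H4 at depth 28
  add 0.0.0.0/0 -> H2 at depth 0
  del 0.0.0.0/0 (clear depth 0)
  add 206.120.0.0/14 -> H6 at depth 14
  ? 76.200.195.78  path d0:-  best=no-route
  add 227.227.187.175/32 -> H0 at depth 32
  ? 206.122.108.52  path d0:-→d1:-→d2:-→d3:-→d4:-→d5:-→d6:-→d7:-→d8:-→d9:-→d10:-→d11:-→d12:-→d13:-→d14:H6→d15:-→d16:-→d17:-→d18:-→d19:-→d20:-→d21:-→d22:-→d23:-→d24:-→d25:-→d26:-→d27:-→d28:-→d29:-→d30:-→d31:H3  best=H3
  ? 206.120.0.1  path d0:-→d1:-→d2:-→d3:-→d4:-→d5:-→d6:-→d7:-→d8:-→d9:-→d10:-→d11:-→d12:-→d13:-→d14:H6  best=H6
  add 227.224.0.0/12 -> H3 at depth 12
  add 98.29.0.0/16 -> H5 at depth 16

== LOOKUPS ==
["H1","H3","no-route","H3","H6"]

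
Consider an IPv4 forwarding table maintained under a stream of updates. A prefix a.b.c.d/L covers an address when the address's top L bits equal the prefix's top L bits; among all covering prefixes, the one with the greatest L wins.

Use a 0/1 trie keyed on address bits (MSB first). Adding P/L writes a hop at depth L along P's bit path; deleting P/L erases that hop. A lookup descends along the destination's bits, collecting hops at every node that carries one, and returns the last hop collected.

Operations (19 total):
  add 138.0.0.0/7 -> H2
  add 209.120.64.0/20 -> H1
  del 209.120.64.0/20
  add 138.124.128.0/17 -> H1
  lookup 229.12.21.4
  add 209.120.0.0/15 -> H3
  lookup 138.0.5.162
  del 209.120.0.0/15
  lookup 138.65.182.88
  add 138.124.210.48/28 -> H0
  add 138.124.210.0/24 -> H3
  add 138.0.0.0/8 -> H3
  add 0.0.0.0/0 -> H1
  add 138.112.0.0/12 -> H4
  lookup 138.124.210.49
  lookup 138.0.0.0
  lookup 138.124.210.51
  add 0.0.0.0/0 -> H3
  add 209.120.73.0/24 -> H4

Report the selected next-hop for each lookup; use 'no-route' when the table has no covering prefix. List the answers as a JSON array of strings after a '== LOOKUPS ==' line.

Process each operation:
  + 138.0.0.0/7 (H2) depth=7
  + 209.120.64.0/20 (H1) depth=20
  - 209.120.64.0/20 clear@20
  + 138.124.128.0/17 (H1) depth=17
  Q 229.12.21.4: descend 11 ; hops seen [∅] ; pick no-route
  + 209.120.0.0/15 (H3) depth=15
  Q 138.0.5.162: descend 100010100 ; hops seen [H2] ; pick H2
  - 209.120.0.0/15 clear@15
  Q 138.65.182.88: descend 1000101001 ; hops seen [H2] ; pick H2
  + 138.124.210.48/28 (H0) depth=28
  + 138.124.210.0/24 (H3) depth=24
  + 138.0.0.0/8 (H3) depth=8
  + 0.0.0.0/0 (H1) depth=0
  + 138.112.0.0/12 (H4) depth=12
  Q 138.124.210.49: descend 1000101001111100110100100011 ; hops seen [H1,H2,H3,H4,H1,H3,H0] ; pick H0
  Q 138.0.0.0: descend 100010100 ; hops seen [H1,H2,H3] ; pick H3
  Q 138.124.210.51: descend 1000101001111100110100100011 ; hops seen [H1,H2,H3,H4,H1,H3,H0] ; pick H0
  + 0.0.0.0/0 (H3) depth=0
  + 209.120.73.0/24 (H4) depth=24

== LOOKUPS ==
["no-route","H2","H2","H0","H3","H0"]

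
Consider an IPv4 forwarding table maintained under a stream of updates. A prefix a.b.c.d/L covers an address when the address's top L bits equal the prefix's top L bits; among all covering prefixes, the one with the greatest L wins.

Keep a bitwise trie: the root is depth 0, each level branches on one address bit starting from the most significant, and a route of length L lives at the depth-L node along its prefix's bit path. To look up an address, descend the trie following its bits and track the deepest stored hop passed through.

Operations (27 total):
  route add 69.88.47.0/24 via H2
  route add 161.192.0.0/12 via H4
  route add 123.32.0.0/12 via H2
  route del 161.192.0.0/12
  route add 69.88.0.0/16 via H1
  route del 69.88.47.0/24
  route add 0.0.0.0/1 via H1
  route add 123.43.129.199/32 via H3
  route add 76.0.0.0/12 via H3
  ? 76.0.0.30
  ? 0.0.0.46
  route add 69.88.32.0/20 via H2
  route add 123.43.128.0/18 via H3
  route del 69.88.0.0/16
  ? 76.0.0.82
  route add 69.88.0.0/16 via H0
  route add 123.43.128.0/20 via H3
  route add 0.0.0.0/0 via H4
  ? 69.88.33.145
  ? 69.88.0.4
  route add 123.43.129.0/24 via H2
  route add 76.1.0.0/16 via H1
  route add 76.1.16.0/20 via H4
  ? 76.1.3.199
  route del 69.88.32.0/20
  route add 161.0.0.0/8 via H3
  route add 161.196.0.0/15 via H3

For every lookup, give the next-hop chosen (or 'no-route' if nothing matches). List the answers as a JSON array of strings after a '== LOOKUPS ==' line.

Apply in order:
  add 69.88.47.0/24 -> H2 at depth 24
  add 161.192.0.0/12 -> H4 at depth 12
  add 123.32.0.0/12 -> H2 at depth 12
  del 161.192.0.0/12 (clear depth 12)
  add 69.88.0.0/16 -> H1 at depth 16
  del 69.88.47.0/24 (clear depth 24)
  add 0.0.0.0/1 -> H1 at depth 1
  add 123.43.129.199/32 -> H3 at depth 32
  add 76.0.0.0/12 -> H3 at depth 12
  lookup 76.0.0.30: bits 010011000000 walk d0:-→d1:H1→d2:-→d3:-→d4:-→d5:-→d6:-→d7:-→d8:-→d9:-→d10:-→d11:-→d12:H3 -> H3
  lookup 0.0.0.46: bits 0 walk d0:-→d1:H1 -> H1
  add 69.88.32.0/20 -> H2 at depth 20
  add 123.43.128.0/18 -> H3 at depth 18
  del 69.88.0.0/16 (clear depth 16)
  lookup 76.0.0.82: bits 010011000000 walk d0:-→d1:H1→d2:-→d3:-→d4:-→d5:-→d6:-→d7:-→d8:-→d9:-→d10:-→d11:-→d12:H3 -> H3
  add 69.88.0.0/16 -> H0 at depth 16
  add 123.43.128.0/20 -> H3 at depth 20
  add 0.0.0.0/0 -> H4 at depth 0
  lookup 69.88.33.145: bits 01000101010110000010 walk d0:H4→d1:H1→d2:-→d3:-→d4:-→d5:-→d6:-→d7:-→d8:-→d9:-→d10:-→d11:-→d12:-→d13:-→d14:-→d15:-→d16:H0→d17:-→d18:-→d19:-→d20:H2 -> H2
  lookup 69.88.0.4: bits 010001010101100000 walk d0:H4→d1:H1→d2:-→d3:-→d4:-→d5:-→d6:-→d7:-→d8:-→d9:-→d10:-→d11:-→d12:-→d13:-→d14:-→d15:-→d16:H0→d17:-→d18:- -> H0
  add 123.43.129.0/24 -> H2 at depth 24
  add 76.1.0.0/16 -> H1 at depth 16
  add 76.1.16.0/20 -> H4 at depth 20
  lookup 76.1.3.199: bits 0100110000000001000 walk d0:H4→d1:H1→d2:-→d3:-→d4:-→d5:-→d6:-→d7:-→d8:-→d9:-→d10:-→d11:-→d12:H3→d13:-→d14:-→d15:-→d16:H1→d17:-→d18:-→d19:- -> H1
  del 69.88.32.0/20 (clear depth 20)
  add 161.0.0.0/8 -> H3 at depth 8
  add 161.196.0.0/15 -> H3 at depth 15

== LOOKUPS ==
["H3","H1","H3","H2","H0","H1"]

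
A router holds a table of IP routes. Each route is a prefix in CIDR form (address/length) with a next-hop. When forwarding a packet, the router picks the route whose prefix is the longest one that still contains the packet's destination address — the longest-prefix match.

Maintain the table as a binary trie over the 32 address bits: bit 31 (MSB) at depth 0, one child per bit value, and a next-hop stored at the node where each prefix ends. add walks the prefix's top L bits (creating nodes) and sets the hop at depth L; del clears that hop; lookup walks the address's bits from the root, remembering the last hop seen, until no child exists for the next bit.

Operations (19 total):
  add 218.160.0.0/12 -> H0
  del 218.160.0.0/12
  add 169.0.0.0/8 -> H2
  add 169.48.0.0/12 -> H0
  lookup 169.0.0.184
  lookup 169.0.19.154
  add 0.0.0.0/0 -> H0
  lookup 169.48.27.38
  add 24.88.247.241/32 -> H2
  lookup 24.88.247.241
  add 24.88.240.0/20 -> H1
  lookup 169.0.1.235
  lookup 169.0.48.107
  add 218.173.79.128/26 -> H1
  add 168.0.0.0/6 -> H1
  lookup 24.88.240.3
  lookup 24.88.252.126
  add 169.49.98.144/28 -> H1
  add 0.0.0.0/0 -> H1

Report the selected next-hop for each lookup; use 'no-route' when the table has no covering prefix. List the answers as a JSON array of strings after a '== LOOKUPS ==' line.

Apply in order:
  + 218.160.0.0/12 (H0) depth=12
  - 218.160.0.0/12 clear@12
  + 169.0.0.0/8 (H2) depth=8
  + 169.48.0.0/12 (H0) depth=12
  ? 169.0.0.184  path d0:-→d1:-→d2:-→d3:-→d4:-→d5:-→d6:-→d7:-→d8:H2→d9:-→d10:-  best=H2
  ? 169.0.19.154  path d0:-→d1:-→d2:-→d3:-→d4:-→d5:-→d6:-→d7:-→d8:H2→d9:-→d10:-  best=H2
  + 0.0.0.0/0 (H0) depth=0
  ? 169.48.27.38  path d0:H0→d1:-→d2:-→d3:-→d4:-→d5:-→d6:-→d7:-→d8:H2→d9:-→d10:-→d11:-→d12:H0  best=H0
  + 24.88.247.241/32 (H2) depth=32
  ? 24.88.247.241  path d0:H0→d1:-→d2:-→d3:-→d4:-→d5:-→d6:-→d7:-→d8:-→d9:-→d10:-→d11:-→d12:-→d13:-→d14:-→d15:-→d16:-→d17:-→d18:-→d19:-→d20:-→d21:-→d22:-→d23:-→d24:-→d25:-→d26:-→d27:-→d28:-→d29:-→d30:-→d31:-→d32:H2  best=H2
  + 24.88.240.0/20 (H1) depth=20
  ? 169.0.1.235  path d0:H0→d1:-→d2:-→d3:-→d4:-→d5:-→d6:-→d7:-→d8:H2→d9:-→d10:-  best=H2
  ? 169.0.48.107  path d0:H0→d1:-→d2:-→d3:-→d4:-→d5:-→d6:-→d7:-→d8:H2→d9:-→d10:-  best=H2
  + 218.173.79.128/26 (H1) depth=26
  + 168.0.0.0/6 (H1) depth=6
  ? 24.88.240.3  path d0:H0→d1:-→d2:-→d3:-→d4:-→d5:-→d6:-→d7:-→d8:-→d9:-→d10:-→d11:-→d12:-→d13:-→d14:-→d15:-→d16:-→d17:-→d18:-→d19:-→d20:H1→d21:-  best=H1
  ? 24.88.252.126  path d0:H0→d1:-→d2:-→d3:-→d4:-→d5:-→d6:-→d7:-→d8:-→d9:-→d10:-→d11:-→d12:-→d13:-→d14:-→d15:-→d16:-→d17:-→d18:-→d19:-→d20:H1  best=H1
  + 169.49.98.144/28 (H1) depth=28
  + 0.0.0.0/0 (H1) depth=0

== LOOKUPS ==
["H2","H2","H0","H2","H2","H2","H1","H1"]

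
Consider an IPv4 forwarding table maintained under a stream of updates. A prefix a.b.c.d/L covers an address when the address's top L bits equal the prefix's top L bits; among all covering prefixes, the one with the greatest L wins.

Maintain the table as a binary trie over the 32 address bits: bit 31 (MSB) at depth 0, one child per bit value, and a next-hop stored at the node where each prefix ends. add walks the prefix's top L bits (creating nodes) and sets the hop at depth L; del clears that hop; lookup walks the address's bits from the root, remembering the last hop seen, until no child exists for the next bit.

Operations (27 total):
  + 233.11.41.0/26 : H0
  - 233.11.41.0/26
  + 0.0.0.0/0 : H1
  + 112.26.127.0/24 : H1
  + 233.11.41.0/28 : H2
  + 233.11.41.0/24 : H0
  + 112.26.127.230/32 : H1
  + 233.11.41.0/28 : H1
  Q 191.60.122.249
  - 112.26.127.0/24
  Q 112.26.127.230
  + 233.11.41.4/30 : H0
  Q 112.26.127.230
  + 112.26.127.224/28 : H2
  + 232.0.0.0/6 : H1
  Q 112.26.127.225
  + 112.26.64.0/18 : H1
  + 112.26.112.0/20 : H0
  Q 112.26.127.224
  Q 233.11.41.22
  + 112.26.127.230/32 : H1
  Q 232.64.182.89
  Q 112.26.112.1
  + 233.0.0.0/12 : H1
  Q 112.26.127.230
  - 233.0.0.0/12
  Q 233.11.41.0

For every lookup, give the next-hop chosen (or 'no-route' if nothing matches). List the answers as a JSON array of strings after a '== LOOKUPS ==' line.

Trace:
  + 233.11.41.0/26 (H0) depth=26
  - 233.11.41.0/26 clear@26
  + 0.0.0.0/0 (H1) depth=0
  + 112.26.127.0/24 (H1) depth=24
  + 233.11.41.0/28 (H2) depth=28
  + 233.11.41.0/24 (H0) depth=24
  + 112.26.127.230/32 (H1) depth=32
  + 233.11.41.0/28 (H1) depth=28
  ? 191.60.122.249  path d0:H1→d1:-  best=H1
  - 112.26.127.0/24 clear@24
  ? 112.26.127.230  path d0:H1→d1:-→d2:-→d3:-→d4:-→d5:-→d6:-→d7:-→d8:-→d9:-→d10:-→d11:-→d12:-→d13:-→d14:-→d15:-→d16:-→d17:-→d18:-→d19:-→d20:-→d21:-→d22:-→d23:-→d24:-→d25:-→d26:-→d27:-→d28:-→d29:-→d30:-→d31:-→d32:H1  best=H1
  + 233.11.41.4/30 (H0) depth=30
  ? 112.26.127.230  path d0:H1→d1:-→d2:-→d3:-→d4:-→d5:-→d6:-→d7:-→d8:-→d9:-→d10:-→d11:-→d12:-→d13:-→d14:-→d15:-→d16:-→d17:-→d18:-→d19:-→d20:-→d21:-→d22:-→d23:-→d24:-→d25:-→d26:-→d27:-→d28:-→d29:-→d30:-→d31:-→d32:H1  best=H1
  + 112.26.127.224/28 (H2) depth=28
  + 232.0.0.0/6 (H1) depth=6
  ? 112.26.127.225  path d0:H1→d1:-→d2:-→d3:-→d4:-→d5:-→d6:-→d7:-→d8:-→d9:-→d10:-→d11:-→d12:-→d13:-→d14:-→d15:-→d16:-→d17:-→d18:-→d19:-→d20:-→d21:-→d22:-→d23:-→d24:-→d25:-→d26:-→d27:-→d28:H2→d29:-  best=H2
  + 112.26.64.0/18 (H1) depth=18
  + 112.26.112.0/20 (H0) depth=20
  ? 112.26.127.224  path d0:H1→d1:-→d2:-→d3:-→d4:-→d5:-→d6:-→d7:-→d8:-→d9:-→d10:-→d11:-→d12:-→d13:-→d14:-→d15:-→d16:-→d17:-→d18:H1→d19:-→d20:H0→d21:-→d22:-→d23:-→d24:-→d25:-→d26:-→d27:-→d28:H2→d29:-  best=H2
  ? 233.11.41.22  path d0:H1→d1:-→d2:-→d3:-→d4:-→d5:-→d6:H1→d7:-→d8:-→d9:-→d10:-→d11:-→d12:-→d13:-→d14:-→d15:-→d16:-→d17:-→d18:-→d19:-→d20:-→d21:-→d22:-→d23:-→d24:H0→d25:-→d26:-→d27:-  best=H0
  + 112.26.127.230/32 (H1) depth=32
  ? 232.64.182.89  path d0:H1→d1:-→d2:-→d3:-→d4:-→d5:-→d6:H1→d7:-  best=H1
  ? 112.26.112.1  path d0:H1→d1:-→d2:-→d3:-→d4:-→d5:-→d6:-→d7:-→d8:-→d9:-→d10:-→d11:-→d12:-→d13:-→d14:-→d15:-→d16:-→d17:-→d18:H1→d19:-→d20:H0  best=H0
  + 233.0.0.0/12 (H1) depth=12
  ? 112.26.127.230  path d0:H1→d1:-→d2:-→d3:-→d4:-→d5:-→d6:-→d7:-→d8:-→d9:-→d10:-→d11:-→d12:-→d13:-→d14:-→d15:-→d16:-→d17:-→d18:H1→d19:-→d20:H0→d21:-→d22:-→d23:-→d24:-→d25:-→d26:-→d27:-→d28:H2→d29:-→d30:-→d31:-→d32:H1  best=H1
  - 233.0.0.0/12 clear@12
  ? 233.11.41.0  path d0:H1→d1:-→d2:-→d3:-→d4:-→d5:-→d6:H1→d7:-→d8:-→d9:-→d10:-→d11:-→d12:-→d13:-→d14:-→d15:-→d16:-→d17:-→d18:-→d19:-→d20:-→d21:-→d22:-→d23:-→d24:H0→d25:-→d26:-→d27:-→d28:H1→d29:-  best=H1

== LOOKUPS ==
["H1","H1","H1","H2","H2","H0","H1","H0","H1","H1"]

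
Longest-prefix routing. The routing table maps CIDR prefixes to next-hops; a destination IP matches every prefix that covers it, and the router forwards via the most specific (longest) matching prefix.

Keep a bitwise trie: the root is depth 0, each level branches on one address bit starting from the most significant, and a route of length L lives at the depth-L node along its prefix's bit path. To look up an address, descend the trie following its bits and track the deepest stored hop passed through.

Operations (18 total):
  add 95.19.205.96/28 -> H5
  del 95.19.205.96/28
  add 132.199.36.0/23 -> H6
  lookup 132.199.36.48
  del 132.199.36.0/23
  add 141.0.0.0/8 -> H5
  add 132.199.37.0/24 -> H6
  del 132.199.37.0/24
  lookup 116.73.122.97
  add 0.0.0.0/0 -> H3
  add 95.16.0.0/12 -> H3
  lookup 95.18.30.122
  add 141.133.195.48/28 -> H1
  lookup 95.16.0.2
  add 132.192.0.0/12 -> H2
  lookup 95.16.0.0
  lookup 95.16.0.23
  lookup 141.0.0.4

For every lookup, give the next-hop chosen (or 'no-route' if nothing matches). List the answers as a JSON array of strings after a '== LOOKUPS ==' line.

Apply in order:
  add 95.19.205.96/28 -> H5 at depth 28
  - 95.19.205.96/28 clear@28
  add 132.199.36.0/23 -> H6 at depth 23
  ? 132.199.36.48  path d0:-→d1:-→d2:-→d3:-→d4:-→d5:-→d6:-→d7:-→d8:-→d9:-→d10:-→d11:-→d12:-→d13:-→d14:-→d15:-→d16:-→d17:-→d18:-→d19:-→d20:-→d21:-→d22:-→d23:H6  best=H6
  - 132.199.36.0/23 clear@23
  add 141.0.0.0/8 -> H5 at depth 8
  add 132.199.37.0/24 -> H6 at depth 24
  - 132.199.37.0/24 clear@24
  ? 116.73.122.97  path d0:-→d1:-→d2:-  best=no-route
  add 0.0.0.0/0 -> H3 at depth 0
  add 95.16.0.0/12 -> H3 at depth 12
  ? 95.18.30.122  path d0:H3→d1:-→d2:-→d3:-→d4:-→d5:-→d6:-→d7:-→d8:-→d9:-→d10:-→d11:-→d12:H3→d13:-→d14:-→d15:-  best=H3
  add 141.133.195.48/28 -> H1 at depth 28
  ? 95.16.0.2  path d0:H3→d1:-→d2:-→d3:-→d4:-→d5:-→d6:-→d7:-→d8:-→d9:-→d10:-→d11:-→d12:H3→d13:-→d14:-  best=H3
  add 132.192.0.0/12 -> H2 at depth 12
  ? 95.16.0.0  path d0:H3→d1:-→d2:-→d3:-→d4:-→d5:-→d6:-→d7:-→d8:-→d9:-→d10:-→d11:-→d12:H3→d13:-→d14:-  best=H3
  ? 95.16.0.23  path d0:H3→d1:-→d2:-→d3:-→d4:-→d5:-→d6:-→d7:-→d8:-→d9:-→d10:-→d11:-→d12:H3→d13:-→d14:-  best=H3
  ? 141.0.0.4  path d0:H3→d1:-→d2:-→d3:-→d4:-→d5:-→d6:-→d7:-→d8:H5  best=H5

== LOOKUPS ==
["H6","no-route","H3","H3","H3","H3","H5"]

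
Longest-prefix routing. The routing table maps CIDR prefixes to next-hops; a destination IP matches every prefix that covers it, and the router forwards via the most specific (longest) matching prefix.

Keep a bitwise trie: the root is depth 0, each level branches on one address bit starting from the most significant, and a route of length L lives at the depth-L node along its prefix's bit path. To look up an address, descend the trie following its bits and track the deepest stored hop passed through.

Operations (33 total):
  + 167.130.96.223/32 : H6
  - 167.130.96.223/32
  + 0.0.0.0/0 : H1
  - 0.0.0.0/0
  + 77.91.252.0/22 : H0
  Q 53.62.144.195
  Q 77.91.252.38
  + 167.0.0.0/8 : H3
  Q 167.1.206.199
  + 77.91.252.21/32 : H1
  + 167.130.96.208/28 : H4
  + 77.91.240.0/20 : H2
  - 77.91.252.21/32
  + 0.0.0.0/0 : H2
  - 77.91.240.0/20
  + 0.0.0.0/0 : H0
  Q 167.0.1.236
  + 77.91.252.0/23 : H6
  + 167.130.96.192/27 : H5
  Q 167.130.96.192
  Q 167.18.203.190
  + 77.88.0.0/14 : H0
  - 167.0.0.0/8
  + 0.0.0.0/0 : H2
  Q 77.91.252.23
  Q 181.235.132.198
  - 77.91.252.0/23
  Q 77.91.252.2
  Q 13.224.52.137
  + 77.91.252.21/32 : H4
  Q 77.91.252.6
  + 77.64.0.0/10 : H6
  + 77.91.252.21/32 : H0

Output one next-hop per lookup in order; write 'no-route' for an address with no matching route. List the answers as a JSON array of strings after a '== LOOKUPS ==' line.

Apply in order:
  add 167.130.96.223/32 -> H6 at depth 32
  - 167.130.96.223/32 clear@32
  add 0.0.0.0/0 -> H1 at depth 0
  - 0.0.0.0/0 clear@0
  add 77.91.252.0/22 -> H0 at depth 22
  ? 53.62.144.195  path d0:-→d1:-  best=no-route
  ? 77.91.252.38  path d0:-→d1:-→d2:-→d3:-→d4:-→d5:-→d6:-→d7:-→d8:-→d9:-→d10:-→d11:-→d12:-→d13:-→d14:-→d15:-→d16:-→d17:-→d18:-→d19:-→d20:-→d21:-→d22:H0  best=H0
  add 167.0.0.0/8 -> H3 at depth 8
  ? 167.1.206.199  path d0:-→d1:-→d2:-→d3:-→d4:-→d5:-→d6:-→d7:-→d8:H3  best=H3
  add 77.91.252.21/32 -> H1 at depth 32
  add 167.130.96.208/28 -> H4 at depth 28
  add 77.91.240.0/20 -> H2 at depth 20
  - 77.91.252.21/32 clear@32
  add 0.0.0.0/0 -> H2 at depth 0
  - 77.91.240.0/20 clear@20
  add 0.0.0.0/0 -> H0 at depth 0
  ? 167.0.1.236  path d0:H0→d1:-→d2:-→d3:-→d4:-→d5:-→d6:-→d7:-→d8:H3  best=H3
  add 77.91.252.0/23 -> H6 at depth 23
  add 167.130.96.192/27 -> H5 at depth 27
  ? 167.130.96.192  path d0:H0→d1:-→d2:-→d3:-→d4:-→d5:-→d6:-→d7:-→d8:H3→d9:-→d10:-→d11:-→d12:-→d13:-→d14:-→d15:-→d16:-→d17:-→d18:-→d19:-→d20:-→d21:-→d22:-→d23:-→d24:-→d25:-→d26:-→d27:H5  best=H5
  ? 167.18.203.190  path d0:H0→d1:-→d2:-→d3:-→d4:-→d5:-→d6:-→d7:-→d8:H3  best=H3
  add 77.88.0.0/14 -> H0 at depth 14
  - 167.0.0.0/8 clear@8
  add 0.0.0.0/0 -> H2 at depth 0
  ? 77.91.252.23  path d0:H2→d1:-→d2:-→d3:-→d4:-→d5:-→d6:-→d7:-→d8:-→d9:-→d10:-→d11:-→d12:-→d13:-→d14:H0→d15:-→d16:-→d17:-→d18:-→d19:-→d20:-→d21:-→d22:H0→d23:H6→d24:-→d25:-→d26:-→d27:-→d28:-→d29:-→d30:-  best=H6
  ? 181.235.132.198  path d0:H2→d1:-→d2:-→d3:-  best=H2
  - 77.91.252.0/23 clear@23
  ? 77.91.252.2  path d0:H2→d1:-→d2:-→d3:-→d4:-→d5:-→d6:-→d7:-→d8:-→d9:-→d10:-→d11:-→d12:-→d13:-→d14:H0→d15:-→d16:-→d17:-→d18:-→d19:-→d20:-→d21:-→d22:H0→d23:-→d24:-→d25:-→d26:-→d27:-  best=H0
  ? 13.224.52.137  path d0:H2→d1:-  best=H2
  add 77.91.252.21/32 -> H4 at depth 32
  ? 77.91.252.6  path d0:H2→d1:-→d2:-→d3:-→d4:-→d5:-→d6:-→d7:-→d8:-→d9:-→d10:-→d11:-→d12:-→d13:-→d14:H0→d15:-→d16:-→d17:-→d18:-→d19:-→d20:-→d21:-→d22:H0→d23:-→d24:-→d25:-→d26:-→d27:-  best=H0
  add 77.64.0.0/10 -> H6 at depth 10
  add 77.91.252.21/32 -> H0 at depth 32

== LOOKUPS ==
["no-route","H0","H3","H3","H5","H3","H6","H2","H0","H2","H0"]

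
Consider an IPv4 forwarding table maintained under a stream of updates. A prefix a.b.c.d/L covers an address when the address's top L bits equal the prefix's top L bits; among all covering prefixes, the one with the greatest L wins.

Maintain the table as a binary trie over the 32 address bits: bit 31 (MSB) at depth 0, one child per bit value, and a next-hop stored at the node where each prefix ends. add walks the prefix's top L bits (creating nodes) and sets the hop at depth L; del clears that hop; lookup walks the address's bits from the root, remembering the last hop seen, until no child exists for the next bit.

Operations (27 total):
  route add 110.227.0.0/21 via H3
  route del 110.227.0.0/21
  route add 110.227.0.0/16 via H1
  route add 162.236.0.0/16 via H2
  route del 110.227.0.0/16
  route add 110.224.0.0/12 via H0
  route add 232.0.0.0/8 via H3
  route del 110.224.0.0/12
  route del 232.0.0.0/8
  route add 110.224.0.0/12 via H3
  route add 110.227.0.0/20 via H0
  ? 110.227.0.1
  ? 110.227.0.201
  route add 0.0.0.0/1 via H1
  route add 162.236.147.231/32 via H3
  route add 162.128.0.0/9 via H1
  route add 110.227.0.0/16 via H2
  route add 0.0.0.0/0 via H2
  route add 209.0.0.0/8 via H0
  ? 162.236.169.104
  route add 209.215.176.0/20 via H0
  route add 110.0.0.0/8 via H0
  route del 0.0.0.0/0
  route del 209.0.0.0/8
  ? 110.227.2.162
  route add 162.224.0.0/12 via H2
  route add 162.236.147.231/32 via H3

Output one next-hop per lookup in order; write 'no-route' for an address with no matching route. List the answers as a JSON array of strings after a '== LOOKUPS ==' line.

Apply in order:
  add 110.227.0.0/21 -> H3 at depth 21
  - 110.227.0.0/21 clear@21
  add 110.227.0.0/16 -> H1 at depth 16
  add 162.236.0.0/16 -> H2 at depth 16
  - 110.227.0.0/16 clear@16
  add 110.224.0.0/12 -> H0 at depth 12
  add 232.0.0.0/8 -> H3 at depth 8
  - 110.224.0.0/12 clear@12
  - 232.0.0.0/8 clear@8
  add 110.224.0.0/12 -> H3 at depth 12
  add 110.227.0.0/20 -> H0 at depth 20
  Q 110.227.0.1: descend 011011101110001100000 ; hops seen [H3,H0] ; pick H0
  Q 110.227.0.201: descend 011011101110001100000 ; hops seen [H3,H0] ; pick H0
  add 0.0.0.0/1 -> H1 at depth 1
  add 162.236.147.231/32 -> H3 at depth 32
  add 162.128.0.0/9 -> H1 at depth 9
  add 110.227.0.0/16 -> H2 at depth 16
  add 0.0.0.0/0 -> H2 at depth 0
  add 209.0.0.0/8 -> H0 at depth 8
  Q 162.236.169.104: descend 101000101110110010 ; hops seen [H2,H1,H2] ; pick H2
  add 209.215.176.0/20 -> H0 at depth 20
  add 110.0.0.0/8 -> H0 at depth 8
  - 0.0.0.0/0 clear@0
  - 209.0.0.0/8 clear@8
  Q 110.227.2.162: descend 011011101110001100000 ; hops seen [H1,H0,H3,H2,H0] ; pick H0
  add 162.224.0.0/12 -> H2 at depth 12
  add 162.236.147.231/32 -> H3 at depth 32

== LOOKUPS ==
["H0","H0","H2","H0"]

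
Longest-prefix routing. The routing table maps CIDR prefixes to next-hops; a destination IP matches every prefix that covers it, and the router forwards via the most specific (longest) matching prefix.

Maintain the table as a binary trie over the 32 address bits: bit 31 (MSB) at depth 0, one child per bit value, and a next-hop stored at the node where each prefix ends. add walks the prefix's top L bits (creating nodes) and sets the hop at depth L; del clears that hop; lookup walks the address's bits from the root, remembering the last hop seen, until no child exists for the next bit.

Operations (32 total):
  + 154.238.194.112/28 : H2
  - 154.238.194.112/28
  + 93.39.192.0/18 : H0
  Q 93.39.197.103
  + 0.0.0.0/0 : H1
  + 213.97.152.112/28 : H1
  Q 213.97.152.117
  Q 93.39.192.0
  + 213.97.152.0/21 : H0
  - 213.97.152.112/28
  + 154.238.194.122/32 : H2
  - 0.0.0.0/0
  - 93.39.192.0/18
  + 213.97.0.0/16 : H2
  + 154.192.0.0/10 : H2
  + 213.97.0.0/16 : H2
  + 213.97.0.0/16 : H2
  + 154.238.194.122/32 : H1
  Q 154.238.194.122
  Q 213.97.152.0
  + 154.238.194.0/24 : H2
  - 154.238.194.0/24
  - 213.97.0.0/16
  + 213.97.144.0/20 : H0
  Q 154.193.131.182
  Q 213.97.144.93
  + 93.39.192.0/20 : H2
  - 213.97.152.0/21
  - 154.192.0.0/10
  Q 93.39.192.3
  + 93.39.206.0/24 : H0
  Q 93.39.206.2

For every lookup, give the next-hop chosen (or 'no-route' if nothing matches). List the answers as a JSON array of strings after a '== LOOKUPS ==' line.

Trace:
  + 154.238.194.112/28 (H2) depth=28
  del 154.238.194.112/28 (clear depth 28)
  + 93.39.192.0/18 (H0) depth=18
  Q 93.39.197.103: descend 010111010010011111 ; hops seen [H0] ; pick H0
  + 0.0.0.0/0 (H1) depth=0
  + 213.97.152.112/28 (H1) depth=28
  Q 213.97.152.117: descend 1101010101100001100110000111 ; hops seen [H1,H1] ; pick H1
  Q 93.39.192.0: descend 010111010010011111 ; hops seen [H1,H0] ; pick H0
  + 213.97.152.0/21 (H0) depth=21
  del 213.97.152.112/28 (clear depth 28)
  + 154.238.194.122/32 (H2) depth=32
  del 0.0.0.0/0 (clear depth 0)
  del 93.39.192.0/18 (clear depth 18)
  + 213.97.0.0/16 (H2) depth=16
  + 154.192.0.0/10 (H2) depth=10
  + 213.97.0.0/16 (H2) depth=16
  + 213.97.0.0/16 (H2) depth=16
  + 154.238.194.122/32 (H1) depth=32
  Q 154.238.194.122: descend 10011010111011101100001001111010 ; hops seen [H2,H1] ; pick H1
  Q 213.97.152.0: descend 1101010101100001100110000 ; hops seen [H2,H0] ; pick H0
  + 154.238.194.0/24 (H2) depth=24
  del 154.238.194.0/24 (clear depth 24)
  del 213.97.0.0/16 (clear depth 16)
  + 213.97.144.0/20 (H0) depth=20
  Q 154.193.131.182: descend 1001101011 ; hops seen [H2] ; pick H2
  Q 213.97.144.93: descend 11010101011000011001 ; hops seen [H0] ; pick H0
  + 93.39.192.0/20 (H2) depth=20
  del 213.97.152.0/21 (clear depth 21)
  del 154.192.0.0/10 (clear depth 10)
  Q 93.39.192.3: descend 01011101001001111100 ; hops seen [H2] ; pick H2
  + 93.39.206.0/24 (H0) depth=24
  Q 93.39.206.2: descend 010111010010011111001110 ; hops seen [H2,H0] ; pick H0

== LOOKUPS ==
["H0","H1","H0","H1","H0","H2","H0","H2","H0"]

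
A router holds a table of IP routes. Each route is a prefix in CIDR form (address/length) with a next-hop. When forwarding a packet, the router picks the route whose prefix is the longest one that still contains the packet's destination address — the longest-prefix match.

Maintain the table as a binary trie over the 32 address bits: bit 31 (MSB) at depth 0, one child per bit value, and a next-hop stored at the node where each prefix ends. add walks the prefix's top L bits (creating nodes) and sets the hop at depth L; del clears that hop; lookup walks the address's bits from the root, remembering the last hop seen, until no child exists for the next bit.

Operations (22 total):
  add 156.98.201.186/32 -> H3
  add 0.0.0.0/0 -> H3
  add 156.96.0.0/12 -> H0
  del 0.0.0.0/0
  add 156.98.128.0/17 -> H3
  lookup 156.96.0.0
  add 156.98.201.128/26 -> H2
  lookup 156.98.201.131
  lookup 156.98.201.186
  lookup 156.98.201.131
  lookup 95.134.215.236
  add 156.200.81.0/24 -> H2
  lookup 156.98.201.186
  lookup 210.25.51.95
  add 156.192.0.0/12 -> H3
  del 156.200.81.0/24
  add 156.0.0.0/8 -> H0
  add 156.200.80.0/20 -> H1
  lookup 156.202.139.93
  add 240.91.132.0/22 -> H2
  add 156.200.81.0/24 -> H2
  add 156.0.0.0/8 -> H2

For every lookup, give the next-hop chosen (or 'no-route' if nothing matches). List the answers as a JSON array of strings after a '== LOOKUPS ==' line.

Trace:
  + 156.98.201.186/32 (H3) depth=32
  + 0.0.0.0/0 (H3) depth=0
  + 156.96.0.0/12 (H0) depth=12
  del 0.0.0.0/0 (clear depth 0)
  + 156.98.128.0/17 (H3) depth=17
  Q 156.96.0.0: descend 10011100011000 ; hops seen [H0] ; pick H0
  + 156.98.201.128/26 (H2) depth=26
  Q 156.98.201.131: descend 10011100011000101100100110 ; hops seen [H0,H3,H2] ; pick H2
  Q 156.98.201.186: descend 10011100011000101100100110111010 ; hops seen [H0,H3,H2,H3] ; pick H3
  Q 156.98.201.131: descend 10011100011000101100100110 ; hops seen [H0,H3,H2] ; pick H2
  Q 95.134.215.236: descend ε ; hops seen [∅] ; pick no-route
  + 156.200.81.0/24 (H2) depth=24
  Q 156.98.201.186: descend 10011100011000101100100110111010 ; hops seen [H0,H3,H2,H3] ; pick H3
  Q 210.25.51.95: descend 1 ; hops seen [∅] ; pick no-route
  + 156.192.0.0/12 (H3) depth=12
  del 156.200.81.0/24 (clear depth 24)
  + 156.0.0.0/8 (H0) depth=8
  + 156.200.80.0/20 (H1) depth=20
  Q 156.202.139.93: descend 10011100110010 ; hops seen [H0,H3] ; pick H3
  + 240.91.132.0/22 (H2) depth=22
  + 156.200.81.0/24 (H2) depth=24
  + 156.0.0.0/8 (H2) depth=8

== LOOKUPS ==
["H0","H2","H3","H2","no-route","H3","no-route","H3"]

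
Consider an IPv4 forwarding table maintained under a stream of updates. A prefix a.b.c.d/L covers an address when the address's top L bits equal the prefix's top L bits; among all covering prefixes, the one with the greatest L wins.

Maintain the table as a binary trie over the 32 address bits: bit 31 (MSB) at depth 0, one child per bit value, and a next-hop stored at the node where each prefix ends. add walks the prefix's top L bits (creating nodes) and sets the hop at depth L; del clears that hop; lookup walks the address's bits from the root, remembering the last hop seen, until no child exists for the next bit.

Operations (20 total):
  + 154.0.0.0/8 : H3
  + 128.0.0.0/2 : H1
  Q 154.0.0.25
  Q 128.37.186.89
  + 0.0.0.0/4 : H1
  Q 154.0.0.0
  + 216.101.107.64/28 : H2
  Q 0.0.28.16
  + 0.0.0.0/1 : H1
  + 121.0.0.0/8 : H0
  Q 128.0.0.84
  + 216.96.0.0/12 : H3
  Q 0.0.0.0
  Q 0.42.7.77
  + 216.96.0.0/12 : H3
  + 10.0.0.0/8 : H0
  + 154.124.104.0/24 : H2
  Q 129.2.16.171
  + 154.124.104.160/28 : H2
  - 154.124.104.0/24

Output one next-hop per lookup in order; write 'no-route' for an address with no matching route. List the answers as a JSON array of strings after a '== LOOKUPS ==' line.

Apply in order:
  add 154.0.0.0/8 -> H3 at depth 8
  add 128.0.0.0/2 -> H1 at depth 2
  ? 154.0.0.25  path d0:-→d1:-→d2:H1→d3:-→d4:-→d5:-→d6:-→d7:-→d8:H3  best=H3
  ? 128.37.186.89  path d0:-→d1:-→d2:H1→d3:-  best=H1
  add 0.0.0.0/4 -> H1 at depth 4
  ? 154.0.0.0  path d0:-→d1:-→d2:H1→d3:-→d4:-→d5:-→d6:-→d7:-→d8:H3  best=H3
  add 216.101.107.64/28 -> H2 at depth 28
  ? 0.0.28.16  path d0:-→d1:-→d2:-→d3:-→d4:H1  best=H1
  add 0.0.0.0/1 -> H1 at depth 1
  add 121.0.0.0/8 -> H0 at depth 8
  ? 128.0.0.84  path d0:-→d1:-→d2:H1→d3:-  best=H1
  add 216.96.0.0/12 -> H3 at depth 12
  ? 0.0.0.0  path d0:-→d1:H1→d2:-→d3:-→d4:H1  best=H1
  ? 0.42.7.77  path d0:-→d1:H1→d2:-→d3:-→d4:H1  best=H1
  add 216.96.0.0/12 -> H3 at depth 12
  add 10.0.0.0/8 -> H0 at depth 8
  add 154.124.104.0/24 -> H2 at depth 24
  ? 129.2.16.171  path d0:-→d1:-→d2:H1→d3:-  best=H1
  add 154.124.104.160/28 -> H2 at depth 28
  del 154.124.104.0/24 (clear depth 24)

== LOOKUPS ==
["H3","H1","H3","H1","H1","H1","H1","H1"]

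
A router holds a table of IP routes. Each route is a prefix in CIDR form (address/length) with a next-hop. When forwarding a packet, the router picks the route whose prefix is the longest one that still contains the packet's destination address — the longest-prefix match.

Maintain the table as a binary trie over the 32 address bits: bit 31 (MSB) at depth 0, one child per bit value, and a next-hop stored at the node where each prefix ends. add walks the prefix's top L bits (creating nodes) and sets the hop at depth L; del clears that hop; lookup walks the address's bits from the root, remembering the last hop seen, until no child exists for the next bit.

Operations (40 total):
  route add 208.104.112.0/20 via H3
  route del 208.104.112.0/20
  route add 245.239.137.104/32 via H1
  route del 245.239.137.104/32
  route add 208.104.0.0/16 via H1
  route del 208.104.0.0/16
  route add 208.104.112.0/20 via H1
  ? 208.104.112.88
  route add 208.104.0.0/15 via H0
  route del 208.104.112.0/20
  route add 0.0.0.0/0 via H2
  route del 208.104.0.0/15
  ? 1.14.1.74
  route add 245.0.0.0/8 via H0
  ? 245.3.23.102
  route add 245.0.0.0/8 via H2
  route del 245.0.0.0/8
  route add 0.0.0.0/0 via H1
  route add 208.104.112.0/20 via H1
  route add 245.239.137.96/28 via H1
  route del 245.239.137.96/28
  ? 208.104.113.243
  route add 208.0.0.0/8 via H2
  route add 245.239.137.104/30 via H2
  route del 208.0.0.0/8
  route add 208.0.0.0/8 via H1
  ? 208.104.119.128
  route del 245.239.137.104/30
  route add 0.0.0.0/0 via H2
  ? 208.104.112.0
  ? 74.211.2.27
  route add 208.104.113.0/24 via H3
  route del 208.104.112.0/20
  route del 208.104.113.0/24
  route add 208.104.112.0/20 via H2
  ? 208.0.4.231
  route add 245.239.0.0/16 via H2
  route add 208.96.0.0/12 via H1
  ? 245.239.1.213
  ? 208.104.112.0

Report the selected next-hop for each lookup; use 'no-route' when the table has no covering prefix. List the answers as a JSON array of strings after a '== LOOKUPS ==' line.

Trace:
  add 208.104.112.0/20 -> H3 at depth 20
  del 208.104.112.0/20 (clear depth 20)
  add 245.239.137.104/32 -> H1 at depth 32
  del 245.239.137.104/32 (clear depth 32)
  add 208.104.0.0/16 -> H1 at depth 16
  del 208.104.0.0/16 (clear depth 16)
  add 208.104.112.0/20 -> H1 at depth 20
  lookup 208.104.112.88: bits 11010000011010000111 walk d0:-→d1:-→d2:-→d3:-→d4:-→d5:-→d6:-→d7:-→d8:-→d9:-→d10:-→d11:-→d12:-→d13:-→d14:-→d15:-→d16:-→d17:-→d18:-→d19:-→d20:H1 -> H1
  add 208.104.0.0/15 -> H0 at depth 15
  del 208.104.112.0/20 (clear depth 20)
  add 0.0.0.0/0 -> H2 at depth 0
  del 208.104.0.0/15 (clear depth 15)
  lookup 1.14.1.74: bits ε walk d0:H2 -> H2
  add 245.0.0.0/8 -> H0 at depth 8
  lookup 245.3.23.102: bits 11110101 walk d0:H2→d1:-→d2:-→d3:-→d4:-→d5:-→d6:-→d7:-→d8:H0 -> H0
  add 245.0.0.0/8 -> H2 at depth 8
  del 245.0.0.0/8 (clear depth 8)
  add 0.0.0.0/0 -> H1 at depth 0
  add 208.104.112.0/20 -> H1 at depth 20
  add 245.239.137.96/28 -> H1 at depth 28
  del 245.239.137.96/28 (clear depth 28)
  lookup 208.104.113.243: bits 11010000011010000111 walk d0:H1→d1:-→d2:-→d3:-→d4:-→d5:-→d6:-→d7:-→d8:-→d9:-→d10:-→d11:-→d12:-→d13:-→d14:-→d15:-→d16:-→d17:-→d18:-→d19:-→d20:H1 -> H1
  add 208.0.0.0/8 -> H2 at depth 8
  add 245.239.137.104/30 -> H2 at depth 30
  del 208.0.0.0/8 (clear depth 8)
  add 208.0.0.0/8 -> H1 at depth 8
  lookup 208.104.119.128: bits 11010000011010000111 walk d0:H1→d1:-→d2:-→d3:-→d4:-→d5:-→d6:-→d7:-→d8:H1→d9:-→d10:-→d11:-→d12:-→d13:-→d14:-→d15:-→d16:-→d17:-→d18:-→d19:-→d20:H1 -> H1
  del 245.239.137.104/30 (clear depth 30)
  add 0.0.0.0/0 -> H2 at depth 0
  lookup 208.104.112.0: bits 11010000011010000111 walk d0:H2→d1:-→d2:-→d3:-→d4:-→d5:-→d6:-→d7:-→d8:H1→d9:-→d10:-→d11:-→d12:-→d13:-→d14:-→d15:-→d16:-→d17:-→d18:-→d19:-→d20:H1 -> H1
  lookup 74.211.2.27: bits ε walk d0:H2 -> H2
  add 208.104.113.0/24 -> H3 at depth 24
  del 208.104.112.0/20 (clear depth 20)
  del 208.104.113.0/24 (clear depth 24)
  add 208.104.112.0/20 -> H2 at depth 20
  lookup 208.0.4.231: bits 110100000 walk d0:H2→d1:-→d2:-→d3:-→d4:-→d5:-→d6:-→d7:-→d8:H1→d9:- -> H1
  add 245.239.0.0/16 -> H2 at depth 16
  add 208.96.0.0/12 -> H1 at depth 12
  lookup 245.239.1.213: bits 1111010111101111 walk d0:H2→d1:-→d2:-→d3:-→d4:-→d5:-→d6:-→d7:-→d8:-→d9:-→d10:-→d11:-→d12:-→d13:-→d14:-→d15:-→d16:H2 -> H2
  lookup 208.104.112.0: bits 11010000011010000111000 walk d0:H2→d1:-→d2:-→d3:-→d4:-→d5:-→d6:-→d7:-→d8:H1→d9:-→d10:-→d11:-→d12:H1→d13:-→d14:-→d15:-→d16:-→d17:-→d18:-→d19:-→d20:H2→d21:-→d22:-→d23:- -> H2

== LOOKUPS ==
["H1","H2","H0","H1","H1","H1","H2","H1","H2","H2"]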